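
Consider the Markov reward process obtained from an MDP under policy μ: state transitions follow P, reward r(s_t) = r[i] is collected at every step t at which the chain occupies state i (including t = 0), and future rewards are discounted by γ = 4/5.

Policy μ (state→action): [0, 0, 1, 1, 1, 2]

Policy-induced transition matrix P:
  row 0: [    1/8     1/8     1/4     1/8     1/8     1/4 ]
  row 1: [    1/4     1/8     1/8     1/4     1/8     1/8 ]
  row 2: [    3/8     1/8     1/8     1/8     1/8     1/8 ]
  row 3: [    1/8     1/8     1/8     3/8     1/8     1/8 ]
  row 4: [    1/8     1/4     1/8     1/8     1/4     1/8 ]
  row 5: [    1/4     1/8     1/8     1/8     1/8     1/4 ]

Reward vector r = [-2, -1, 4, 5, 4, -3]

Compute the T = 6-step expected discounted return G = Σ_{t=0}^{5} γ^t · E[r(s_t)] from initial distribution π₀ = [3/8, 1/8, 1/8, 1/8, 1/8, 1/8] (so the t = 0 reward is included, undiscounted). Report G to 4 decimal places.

t=0: π = [0.3750, 0.1250, 0.1250, 0.1250, 0.1250, 0.1250], E[r] = 0.3750, γ^t·E[r] = 0.375000, running G = 0.375000
t=1: π = [0.1875, 0.1406, 0.1719, 0.1719, 0.1406, 0.1875], E[r] = 1.0313, γ^t·E[r] = 0.825000, running G = 1.200000
t=2: π = [0.2090, 0.1426, 0.1484, 0.1855, 0.1426, 0.1719], E[r] = 1.0156, γ^t·E[r] = 0.650000, running G = 1.850000
t=3: π = [0.2014, 0.1428, 0.1511, 0.1892, 0.1428, 0.1726], E[r] = 1.0583, γ^t·E[r] = 0.541875, running G = 2.391875
t=4: π = [0.2022, 0.1429, 0.1502, 0.1902, 0.1429, 0.1718], E[r] = 1.0604, γ^t·E[r] = 0.434325, running G = 2.826200
t=5: π = [0.2019, 0.1429, 0.1503, 0.1904, 0.1429, 0.1717], E[r] = 1.0627, γ^t·E[r] = 0.348218, running G = 3.174418

G = 3.1744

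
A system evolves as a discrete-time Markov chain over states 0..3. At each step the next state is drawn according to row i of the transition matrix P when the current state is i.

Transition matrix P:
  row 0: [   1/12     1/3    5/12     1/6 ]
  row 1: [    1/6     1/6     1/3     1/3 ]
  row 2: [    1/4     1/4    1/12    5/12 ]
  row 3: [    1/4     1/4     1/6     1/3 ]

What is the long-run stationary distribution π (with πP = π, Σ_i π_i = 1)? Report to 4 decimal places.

Balance equations π_j = Σ_i π_i·P[i][j]:
  π_0 = 1/12·π_0 + 1/6·π_1 + 1/4·π_2 + 1/4·π_3
  π_1 = 1/3·π_0 + 1/6·π_1 + 1/4·π_2 + 1/4·π_3
  π_2 = 5/12·π_0 + 1/3·π_1 + 1/12·π_2 + 1/6·π_3
  normalize: π_0 + π_1 + π_2 + π_3 = 1
Solving the linear system gives exactly π = [12/61, 15/61, 188/793, 254/793].

π = [0.1967, 0.2459, 0.2371, 0.3203]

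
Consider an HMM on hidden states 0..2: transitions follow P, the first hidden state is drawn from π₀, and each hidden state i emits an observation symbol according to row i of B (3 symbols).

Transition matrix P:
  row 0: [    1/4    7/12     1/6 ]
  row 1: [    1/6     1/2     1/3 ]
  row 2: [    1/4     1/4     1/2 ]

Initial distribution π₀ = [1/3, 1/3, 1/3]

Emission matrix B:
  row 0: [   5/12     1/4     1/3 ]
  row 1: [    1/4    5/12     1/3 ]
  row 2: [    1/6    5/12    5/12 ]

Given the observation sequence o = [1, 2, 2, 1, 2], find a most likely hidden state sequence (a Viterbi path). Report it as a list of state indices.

path = [2, 2, 2, 2, 2]

t=0: δ = [8.333e-02, 1.389e-01, 1.389e-01]  (obs o_0=1)
t=1: δ = [1.157e-02, 2.315e-02, 2.894e-02]  ψ = [2, 1, 2]  (obs o_1=2)
t=2: δ = [2.411e-03, 3.858e-03, 6.028e-03]  ψ = [2, 1, 2]  (obs o_2=2)
t=3: δ = [3.768e-04, 8.038e-04, 1.256e-03]  ψ = [2, 1, 2]  (obs o_3=1)
t=4: δ = [1.047e-04, 1.340e-04, 2.616e-04]  ψ = [2, 1, 2]  (obs o_4=2)
backtrack: best end state = 2; path = [2, 2, 2, 2, 2]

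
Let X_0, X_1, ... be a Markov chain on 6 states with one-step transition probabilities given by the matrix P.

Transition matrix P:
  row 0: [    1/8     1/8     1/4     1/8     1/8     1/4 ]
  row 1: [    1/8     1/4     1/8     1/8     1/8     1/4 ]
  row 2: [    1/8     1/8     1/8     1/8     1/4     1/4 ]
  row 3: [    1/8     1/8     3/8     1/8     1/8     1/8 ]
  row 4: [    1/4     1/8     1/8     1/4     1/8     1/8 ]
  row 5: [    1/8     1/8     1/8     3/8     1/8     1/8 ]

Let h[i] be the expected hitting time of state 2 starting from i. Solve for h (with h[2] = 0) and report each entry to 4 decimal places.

First-step conditioning: h[2] = 0; for i ≠ 2, h[i] = 1 + Σ_k P[i][k]·h[k].
  h[0] = 1 + 1/8·h[0] + 1/8·h[1] + 1/8·h[3] + 1/8·h[4] + 1/4·h[5]
  h[1] = 1 + 1/8·h[0] + 1/4·h[1] + 1/8·h[3] + 1/8·h[4] + 1/4·h[5]
  h[3] = 1 + 1/8·h[0] + 1/8·h[1] + 1/8·h[3] + 1/8·h[4] + 1/8·h[5]
  h[4] = 1 + 1/4·h[0] + 1/8·h[1] + 1/4·h[3] + 1/8·h[4] + 1/8·h[5]
  h[5] = 1 + 1/8·h[0] + 1/8·h[1] + 3/8·h[3] + 1/8·h[4] + 1/8·h[5]
Solving the 5×5 linear system over states ≠ 2 gives exactly h = [448/97, 512/97, 0, 14336/3589, 18200/3589, 17920/3589] (h[2] = 0 is the target).

h = [4.6186, 5.2784, 0.0000, 3.9944, 5.0711, 4.9930]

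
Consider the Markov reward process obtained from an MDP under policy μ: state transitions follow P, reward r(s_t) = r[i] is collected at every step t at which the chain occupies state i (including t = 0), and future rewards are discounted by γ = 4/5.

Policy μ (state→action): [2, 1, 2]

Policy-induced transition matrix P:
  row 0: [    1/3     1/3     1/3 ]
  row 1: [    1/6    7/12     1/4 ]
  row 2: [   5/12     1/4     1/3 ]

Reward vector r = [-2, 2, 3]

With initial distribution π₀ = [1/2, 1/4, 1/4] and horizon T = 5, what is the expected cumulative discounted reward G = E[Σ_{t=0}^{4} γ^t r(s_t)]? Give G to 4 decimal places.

G = 2.8598

t=0: π = [0.5000, 0.2500, 0.2500], E[r] = 0.2500, γ^t·E[r] = 0.250000, running G = 0.250000
t=1: π = [0.3125, 0.3750, 0.3125], E[r] = 1.0625, γ^t·E[r] = 0.850000, running G = 1.100000
t=2: π = [0.2969, 0.4010, 0.3021], E[r] = 1.1146, γ^t·E[r] = 0.713333, running G = 1.813333
t=3: π = [0.2917, 0.4084, 0.2999], E[r] = 1.1332, γ^t·E[r] = 0.580222, running G = 2.393556
t=4: π = [0.2903, 0.4104, 0.2993], E[r] = 1.1383, γ^t·E[r] = 0.466237, running G = 2.859793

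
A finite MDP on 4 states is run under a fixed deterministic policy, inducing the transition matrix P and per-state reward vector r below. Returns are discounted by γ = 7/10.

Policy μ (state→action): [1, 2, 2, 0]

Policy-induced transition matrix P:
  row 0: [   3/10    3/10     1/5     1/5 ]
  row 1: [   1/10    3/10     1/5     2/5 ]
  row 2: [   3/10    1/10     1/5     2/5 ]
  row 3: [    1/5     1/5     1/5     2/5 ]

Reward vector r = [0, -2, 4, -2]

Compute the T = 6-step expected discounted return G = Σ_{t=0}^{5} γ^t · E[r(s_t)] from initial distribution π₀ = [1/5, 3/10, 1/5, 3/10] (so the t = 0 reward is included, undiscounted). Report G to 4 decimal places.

t=0: π = [0.2000, 0.3000, 0.2000, 0.3000], E[r] = -0.4000, γ^t·E[r] = -0.400000, running G = -0.400000
t=1: π = [0.2100, 0.2300, 0.2000, 0.3600], E[r] = -0.3800, γ^t·E[r] = -0.266000, running G = -0.666000
t=2: π = [0.2180, 0.2240, 0.2000, 0.3580], E[r] = -0.3640, γ^t·E[r] = -0.178360, running G = -0.844360
t=3: π = [0.2194, 0.2242, 0.2000, 0.3564], E[r] = -0.3612, γ^t·E[r] = -0.123892, running G = -0.968252
t=4: π = [0.2195, 0.2244, 0.2000, 0.3561], E[r] = -0.3610, γ^t·E[r] = -0.086666, running G = -1.054918
t=5: π = [0.2195, 0.2244, 0.2000, 0.3561], E[r] = -0.3610, γ^t·E[r] = -0.060668, running G = -1.115586

G = -1.1156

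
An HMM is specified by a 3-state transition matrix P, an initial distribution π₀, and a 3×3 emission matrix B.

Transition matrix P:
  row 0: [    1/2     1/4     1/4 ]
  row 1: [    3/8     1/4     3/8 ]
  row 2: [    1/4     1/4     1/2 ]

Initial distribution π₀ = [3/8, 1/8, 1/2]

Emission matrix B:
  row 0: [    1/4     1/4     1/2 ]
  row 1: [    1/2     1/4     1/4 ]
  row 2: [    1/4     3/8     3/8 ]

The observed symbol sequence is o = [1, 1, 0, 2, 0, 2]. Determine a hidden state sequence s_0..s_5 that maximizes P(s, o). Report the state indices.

path = [2, 2, 1, 0, 0, 0]

t=0: δ = [9.375e-02, 3.125e-02, 1.875e-01]  (obs o_0=1)
t=1: δ = [1.172e-02, 1.172e-02, 3.516e-02]  ψ = [0, 2, 2]  (obs o_1=1)
t=2: δ = [2.197e-03, 4.395e-03, 4.395e-03]  ψ = [2, 2, 2]  (obs o_2=0)
t=3: δ = [8.240e-04, 2.747e-04, 8.240e-04]  ψ = [1, 1, 2]  (obs o_3=2)
t=4: δ = [1.030e-04, 1.030e-04, 1.030e-04]  ψ = [0, 0, 2]  (obs o_4=0)
t=5: δ = [2.575e-05, 6.437e-06, 1.931e-05]  ψ = [0, 0, 2]  (obs o_5=2)
backtrack: best end state = 0; path = [2, 2, 1, 0, 0, 0]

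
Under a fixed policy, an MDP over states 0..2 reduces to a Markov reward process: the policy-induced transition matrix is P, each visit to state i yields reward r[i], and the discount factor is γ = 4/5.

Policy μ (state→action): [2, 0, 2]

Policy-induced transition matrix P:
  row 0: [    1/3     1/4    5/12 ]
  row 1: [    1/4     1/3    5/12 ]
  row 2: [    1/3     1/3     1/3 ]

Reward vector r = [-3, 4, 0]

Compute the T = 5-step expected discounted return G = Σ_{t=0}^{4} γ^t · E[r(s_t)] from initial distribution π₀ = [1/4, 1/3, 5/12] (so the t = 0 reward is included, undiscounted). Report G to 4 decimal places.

t=0: π = [0.2500, 0.3333, 0.4167], E[r] = 0.5833, γ^t·E[r] = 0.583333, running G = 0.583333
t=1: π = [0.3056, 0.3125, 0.3819], E[r] = 0.3333, γ^t·E[r] = 0.266667, running G = 0.850000
t=2: π = [0.3073, 0.3079, 0.3848], E[r] = 0.3096, γ^t·E[r] = 0.198148, running G = 1.048148
t=3: π = [0.3077, 0.3077, 0.3846], E[r] = 0.3079, γ^t·E[r] = 0.157630, running G = 1.205778
t=4: π = [0.3077, 0.3077, 0.3846], E[r] = 0.3077, γ^t·E[r] = 0.126036, running G = 1.331814

G = 1.3318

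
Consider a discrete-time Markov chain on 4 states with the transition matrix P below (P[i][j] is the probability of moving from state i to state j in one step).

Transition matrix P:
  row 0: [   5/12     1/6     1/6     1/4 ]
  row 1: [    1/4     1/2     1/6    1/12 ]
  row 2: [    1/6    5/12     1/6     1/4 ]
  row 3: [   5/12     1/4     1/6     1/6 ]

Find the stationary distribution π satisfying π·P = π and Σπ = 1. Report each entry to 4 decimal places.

π = [0.3192, 0.3349, 0.1667, 0.1792]

Balance equations π_j = Σ_i π_i·P[i][j]:
  π_0 = 5/12·π_0 + 1/4·π_1 + 1/6·π_2 + 5/12·π_3
  π_1 = 1/6·π_0 + 1/2·π_1 + 5/12·π_2 + 1/4·π_3
  π_2 = 1/6·π_0 + 1/6·π_1 + 1/6·π_2 + 1/6·π_3
  normalize: π_0 + π_1 + π_2 + π_3 = 1
Solving the linear system gives exactly π = [203/636, 71/212, 1/6, 19/106].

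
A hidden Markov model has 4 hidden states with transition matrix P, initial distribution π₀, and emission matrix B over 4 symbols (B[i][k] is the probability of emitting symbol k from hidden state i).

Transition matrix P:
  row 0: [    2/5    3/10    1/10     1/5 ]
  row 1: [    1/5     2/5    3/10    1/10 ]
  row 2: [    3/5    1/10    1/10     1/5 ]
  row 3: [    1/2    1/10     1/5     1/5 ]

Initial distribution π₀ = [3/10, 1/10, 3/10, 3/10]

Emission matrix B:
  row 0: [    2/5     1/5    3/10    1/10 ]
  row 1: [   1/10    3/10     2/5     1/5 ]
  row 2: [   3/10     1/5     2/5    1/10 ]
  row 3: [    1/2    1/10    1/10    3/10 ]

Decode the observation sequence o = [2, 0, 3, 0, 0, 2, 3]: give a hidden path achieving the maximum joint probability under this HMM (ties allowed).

path = [2, 0, 3, 0, 0, 1, 1]

t=0: δ = [9.000e-02, 4.000e-02, 1.200e-01, 3.000e-02]  (obs o_0=2)
t=1: δ = [2.880e-02, 2.700e-03, 3.600e-03, 1.200e-02]  ψ = [2, 0, 1, 2]  (obs o_1=0)
t=2: δ = [1.152e-03, 1.728e-03, 2.880e-04, 1.728e-03]  ψ = [0, 0, 0, 0]  (obs o_2=3)
t=3: δ = [3.456e-04, 6.912e-05, 1.555e-04, 1.728e-04]  ψ = [3, 1, 1, 3]  (obs o_3=0)
t=4: δ = [5.530e-05, 1.037e-05, 1.037e-05, 3.456e-05]  ψ = [0, 0, 0, 0]  (obs o_4=0)
t=5: δ = [6.636e-06, 6.636e-06, 2.765e-06, 1.106e-06]  ψ = [0, 0, 3, 0]  (obs o_5=2)
t=6: δ = [2.654e-07, 5.308e-07, 1.991e-07, 3.981e-07]  ψ = [0, 1, 1, 0]  (obs o_6=3)
backtrack: best end state = 1; path = [2, 0, 3, 0, 0, 1, 1]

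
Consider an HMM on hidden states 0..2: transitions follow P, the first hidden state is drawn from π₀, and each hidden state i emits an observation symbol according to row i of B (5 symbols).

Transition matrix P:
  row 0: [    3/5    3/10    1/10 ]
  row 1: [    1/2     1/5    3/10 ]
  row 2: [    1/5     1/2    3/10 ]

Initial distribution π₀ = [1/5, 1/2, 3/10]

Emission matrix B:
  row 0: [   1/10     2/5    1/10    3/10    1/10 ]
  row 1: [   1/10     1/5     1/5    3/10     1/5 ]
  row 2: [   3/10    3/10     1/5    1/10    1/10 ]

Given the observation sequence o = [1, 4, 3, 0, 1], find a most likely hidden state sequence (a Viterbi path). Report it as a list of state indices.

path = [2, 1, 0, 0, 0]

t=0: δ = [8.000e-02, 1.000e-01, 9.000e-02]  (obs o_0=1)
t=1: δ = [5.000e-03, 9.000e-03, 3.000e-03]  ψ = [1, 2, 1]  (obs o_1=4)
t=2: δ = [1.350e-03, 5.400e-04, 2.700e-04]  ψ = [1, 1, 1]  (obs o_2=3)
t=3: δ = [8.100e-05, 4.050e-05, 4.860e-05]  ψ = [0, 0, 1]  (obs o_3=0)
t=4: δ = [1.944e-05, 4.860e-06, 4.374e-06]  ψ = [0, 0, 2]  (obs o_4=1)
backtrack: best end state = 0; path = [2, 1, 0, 0, 0]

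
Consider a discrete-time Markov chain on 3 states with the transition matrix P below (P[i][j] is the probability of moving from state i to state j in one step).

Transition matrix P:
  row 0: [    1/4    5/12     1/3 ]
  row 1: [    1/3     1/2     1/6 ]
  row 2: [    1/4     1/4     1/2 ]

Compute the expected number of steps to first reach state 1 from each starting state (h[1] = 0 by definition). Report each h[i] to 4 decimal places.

h = [2.8571, 0.0000, 3.4286]

First-step conditioning: h[1] = 0; for i ≠ 1, h[i] = 1 + Σ_k P[i][k]·h[k].
  h[0] = 1 + 1/4·h[0] + 1/3·h[2]
  h[2] = 1 + 1/4·h[0] + 1/2·h[2]
Solving the 2×2 linear system over states ≠ 1 gives exactly h = [20/7, 0, 24/7] (h[1] = 0 is the target).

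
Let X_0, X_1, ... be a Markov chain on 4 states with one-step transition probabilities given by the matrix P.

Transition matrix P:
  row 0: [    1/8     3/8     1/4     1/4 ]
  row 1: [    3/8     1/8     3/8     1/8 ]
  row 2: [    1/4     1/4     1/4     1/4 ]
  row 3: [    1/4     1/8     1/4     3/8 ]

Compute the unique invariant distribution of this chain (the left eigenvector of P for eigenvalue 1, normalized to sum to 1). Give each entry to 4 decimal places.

Balance equations π_j = Σ_i π_i·P[i][j]:
  π_0 = 1/8·π_0 + 3/8·π_1 + 1/4·π_2 + 1/4·π_3
  π_1 = 3/8·π_0 + 1/8·π_1 + 1/4·π_2 + 1/8·π_3
  π_2 = 1/4·π_0 + 3/8·π_1 + 1/4·π_2 + 1/4·π_3
  normalize: π_0 + π_1 + π_2 + π_3 = 1
Solving the linear system gives exactly π = [136/551, 122/551, 153/551, 140/551].

π = [0.2468, 0.2214, 0.2777, 0.2541]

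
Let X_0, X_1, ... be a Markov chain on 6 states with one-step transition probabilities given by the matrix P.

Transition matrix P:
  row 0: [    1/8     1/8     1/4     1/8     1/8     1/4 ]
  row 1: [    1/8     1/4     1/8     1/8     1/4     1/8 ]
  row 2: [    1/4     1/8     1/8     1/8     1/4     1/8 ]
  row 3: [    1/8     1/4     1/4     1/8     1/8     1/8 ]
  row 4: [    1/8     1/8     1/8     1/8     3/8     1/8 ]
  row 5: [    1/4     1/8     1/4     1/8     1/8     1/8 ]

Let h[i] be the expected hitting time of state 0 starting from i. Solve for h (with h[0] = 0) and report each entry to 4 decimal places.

First-step conditioning: h[0] = 0; for i ≠ 0, h[i] = 1 + Σ_k P[i][k]·h[k].
  h[1] = 1 + 1/4·h[1] + 1/8·h[2] + 1/8·h[3] + 1/4·h[4] + 1/8·h[5]
  h[2] = 1 + 1/8·h[1] + 1/8·h[2] + 1/8·h[3] + 1/4·h[4] + 1/8·h[5]
  h[3] = 1 + 1/4·h[1] + 1/4·h[2] + 1/8·h[3] + 1/8·h[4] + 1/8·h[5]
  h[4] = 1 + 1/8·h[1] + 1/8·h[2] + 1/8·h[3] + 3/8·h[4] + 1/8·h[5]
  h[5] = 1 + 1/8·h[1] + 1/4·h[2] + 1/8·h[3] + 1/8·h[4] + 1/8·h[5]
Solving the 5×5 linear system over states ≠ 0 gives exactly h = [0, 256/41, 224/41, 252/41, 256/41, 220/41] (h[0] = 0 is the target).

h = [0.0000, 6.2439, 5.4634, 6.1463, 6.2439, 5.3659]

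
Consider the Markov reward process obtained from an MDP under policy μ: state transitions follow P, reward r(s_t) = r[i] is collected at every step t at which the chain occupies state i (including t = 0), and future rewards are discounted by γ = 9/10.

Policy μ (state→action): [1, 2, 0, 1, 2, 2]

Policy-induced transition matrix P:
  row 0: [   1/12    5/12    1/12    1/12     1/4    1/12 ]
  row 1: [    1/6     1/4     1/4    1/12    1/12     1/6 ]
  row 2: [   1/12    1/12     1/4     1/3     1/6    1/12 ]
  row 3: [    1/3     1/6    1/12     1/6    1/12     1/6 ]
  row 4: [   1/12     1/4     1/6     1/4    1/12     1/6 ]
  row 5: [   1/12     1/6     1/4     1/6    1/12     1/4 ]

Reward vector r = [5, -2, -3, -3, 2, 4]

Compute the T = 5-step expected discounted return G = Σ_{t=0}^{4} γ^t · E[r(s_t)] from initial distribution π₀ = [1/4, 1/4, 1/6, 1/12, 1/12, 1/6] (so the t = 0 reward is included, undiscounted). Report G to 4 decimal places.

t=0: π = [0.2500, 0.2500, 0.1667, 0.0833, 0.0833, 0.1667], E[r] = 0.8333, γ^t·E[r] = 0.833333, running G = 0.833333
t=1: π = [0.1250, 0.2431, 0.1875, 0.1597, 0.1389, 0.1458], E[r] = -0.0417, γ^t·E[r] = -0.037500, running G = 0.795833
t=2: π = [0.1435, 0.2141, 0.1910, 0.1788, 0.1198, 0.1528], E[r] = 0.0307, γ^t·E[r] = 0.024844, running G = 0.820677
t=3: π = [0.1459, 0.2145, 0.1863, 0.1787, 0.1232, 0.1515], E[r] = 0.0580, γ^t·E[r] = 0.042293, running G = 0.862970
t=4: π = [0.1459, 0.2157, 0.1856, 0.1780, 0.1232, 0.1516], E[r] = 0.0599, γ^t·E[r] = 0.039287, running G = 0.902257

G = 0.9023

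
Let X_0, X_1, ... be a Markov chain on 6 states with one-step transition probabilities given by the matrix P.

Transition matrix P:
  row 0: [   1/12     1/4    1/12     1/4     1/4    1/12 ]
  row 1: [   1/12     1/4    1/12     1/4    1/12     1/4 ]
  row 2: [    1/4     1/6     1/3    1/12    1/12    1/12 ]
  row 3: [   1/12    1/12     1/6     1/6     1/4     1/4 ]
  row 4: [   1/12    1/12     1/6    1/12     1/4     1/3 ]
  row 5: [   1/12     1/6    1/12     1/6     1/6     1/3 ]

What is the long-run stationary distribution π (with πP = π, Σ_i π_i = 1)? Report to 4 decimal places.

π = [0.1081, 0.1607, 0.1489, 0.1618, 0.1782, 0.2422]

Balance equations π_j = Σ_i π_i·P[i][j]:
  π_0 = 1/12·π_0 + 1/12·π_1 + 1/4·π_2 + 1/12·π_3 + 1/12·π_4 + 1/12·π_5
  π_1 = 1/4·π_0 + 1/4·π_1 + 1/6·π_2 + 1/12·π_3 + 1/12·π_4 + 1/6·π_5
  π_2 = 1/12·π_0 + 1/12·π_1 + 1/3·π_2 + 1/6·π_3 + 1/6·π_4 + 1/12·π_5
  π_3 = 1/4·π_0 + 1/4·π_1 + 1/12·π_2 + 1/6·π_3 + 1/12·π_4 + 1/6·π_5
  π_4 = 1/4·π_0 + 1/12·π_1 + 1/12·π_2 + 1/4·π_3 + 1/4·π_4 + 1/6·π_5
  normalize: π_0 + π_1 + π_2 + π_3 + π_4 + π_5 = 1
Solving the linear system gives exactly π = [17373/160640, 25821/160640, 11959/80320, 12997/80320, 7157/40160, 19453/80320].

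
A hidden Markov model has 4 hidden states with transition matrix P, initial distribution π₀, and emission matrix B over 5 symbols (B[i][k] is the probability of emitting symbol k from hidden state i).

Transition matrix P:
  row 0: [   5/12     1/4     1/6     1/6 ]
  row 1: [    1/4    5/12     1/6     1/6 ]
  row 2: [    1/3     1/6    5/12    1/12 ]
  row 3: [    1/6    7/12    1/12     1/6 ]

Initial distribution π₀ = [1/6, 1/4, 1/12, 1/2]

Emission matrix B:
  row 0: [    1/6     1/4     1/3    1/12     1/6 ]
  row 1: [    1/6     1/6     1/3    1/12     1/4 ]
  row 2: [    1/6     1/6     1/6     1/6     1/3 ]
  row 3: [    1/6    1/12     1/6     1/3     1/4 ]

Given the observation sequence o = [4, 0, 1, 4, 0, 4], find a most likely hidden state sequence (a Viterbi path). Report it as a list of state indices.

t=0: δ = [2.778e-02, 6.250e-02, 2.778e-02, 1.250e-01]  (obs o_0=4)
t=1: δ = [3.472e-03, 1.215e-02, 1.929e-03, 3.472e-03]  ψ = [3, 3, 2, 3]  (obs o_1=0)
t=2: δ = [7.595e-04, 8.439e-04, 3.376e-04, 1.688e-04]  ψ = [1, 1, 1, 1]  (obs o_2=1)
t=3: δ = [5.275e-05, 8.791e-05, 4.689e-05, 3.516e-05]  ψ = [0, 1, 1, 1]  (obs o_3=4)
t=4: δ = [3.663e-06, 6.105e-06, 3.256e-06, 2.442e-06]  ψ = [0, 1, 2, 1]  (obs o_4=0)
t=5: δ = [2.544e-07, 6.359e-07, 4.522e-07, 2.544e-07]  ψ = [0, 1, 2, 1]  (obs o_5=4)
backtrack: best end state = 1; path = [3, 1, 1, 1, 1, 1]

path = [3, 1, 1, 1, 1, 1]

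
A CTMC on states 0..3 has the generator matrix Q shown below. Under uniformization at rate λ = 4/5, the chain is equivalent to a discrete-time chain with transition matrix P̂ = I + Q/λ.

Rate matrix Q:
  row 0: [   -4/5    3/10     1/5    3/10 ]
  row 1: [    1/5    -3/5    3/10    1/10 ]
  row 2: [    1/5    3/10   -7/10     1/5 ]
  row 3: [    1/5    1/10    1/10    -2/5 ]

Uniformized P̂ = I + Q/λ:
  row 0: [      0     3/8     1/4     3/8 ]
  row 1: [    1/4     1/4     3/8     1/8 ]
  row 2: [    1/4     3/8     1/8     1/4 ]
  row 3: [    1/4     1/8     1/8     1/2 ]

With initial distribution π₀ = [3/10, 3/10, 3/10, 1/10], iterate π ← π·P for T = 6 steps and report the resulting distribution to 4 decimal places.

π = [0.2000, 0.2616, 0.2155, 0.3229]

t=0: π = [0.3000, 0.3000, 0.3000, 0.1000]
t=1: π = [0.1750, 0.3125, 0.2375, 0.2750]
t=2: π = [0.2063, 0.2672, 0.2250, 0.3016]
t=3: π = [0.1984, 0.2662, 0.2176, 0.3178]
t=4: π = [0.2004, 0.2623, 0.2164, 0.3210]
t=5: π = [0.1999, 0.2620, 0.2156, 0.3225]
t=6: π = [0.2000, 0.2616, 0.2155, 0.3229]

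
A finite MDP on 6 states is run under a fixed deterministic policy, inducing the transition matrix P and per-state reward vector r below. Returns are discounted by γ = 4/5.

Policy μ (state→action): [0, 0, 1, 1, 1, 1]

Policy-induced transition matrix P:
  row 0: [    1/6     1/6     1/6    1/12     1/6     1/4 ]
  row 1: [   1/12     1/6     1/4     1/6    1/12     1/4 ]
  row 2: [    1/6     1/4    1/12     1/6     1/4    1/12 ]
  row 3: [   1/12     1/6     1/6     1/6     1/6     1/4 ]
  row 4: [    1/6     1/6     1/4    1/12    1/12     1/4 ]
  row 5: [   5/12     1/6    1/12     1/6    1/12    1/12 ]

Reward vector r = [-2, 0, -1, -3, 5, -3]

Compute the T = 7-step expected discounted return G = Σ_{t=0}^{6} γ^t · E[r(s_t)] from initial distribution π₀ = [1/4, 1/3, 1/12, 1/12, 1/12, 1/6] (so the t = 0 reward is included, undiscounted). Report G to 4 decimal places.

G = -3.4743

t=0: π = [0.2500, 0.3333, 0.0833, 0.0833, 0.0833, 0.1667], E[r] = -0.9167, γ^t·E[r] = -0.916667, running G = -0.916667
t=1: π = [0.1736, 0.1736, 0.1806, 0.1389, 0.1250, 0.2083], E[r] = -0.9444, γ^t·E[r] = -0.755556, running G = -1.672222
t=2: π = [0.1927, 0.1817, 0.1591, 0.1418, 0.1395, 0.1852], E[r] = -0.8281, γ^t·E[r] = -0.530000, running G = -2.202222
t=3: π = [0.1860, 0.1799, 0.1647, 0.1390, 0.1377, 0.1926], E[r] = -0.8429, γ^t·E[r] = -0.431556, running G = -2.633778
t=4: π = [0.1882, 0.1804, 0.1634, 0.1397, 0.1379, 0.1904], E[r] = -0.8409, γ^t·E[r] = -0.344423, running G = -2.978201
t=5: π = [0.1876, 0.1803, 0.1637, 0.1395, 0.1379, 0.1910], E[r] = -0.8410, γ^t·E[r] = -0.275594, running G = -3.253795
t=6: π = [0.1878, 0.1803, 0.1636, 0.1395, 0.1379, 0.1909], E[r] = -0.8411, γ^t·E[r] = -0.220477, running G = -3.474272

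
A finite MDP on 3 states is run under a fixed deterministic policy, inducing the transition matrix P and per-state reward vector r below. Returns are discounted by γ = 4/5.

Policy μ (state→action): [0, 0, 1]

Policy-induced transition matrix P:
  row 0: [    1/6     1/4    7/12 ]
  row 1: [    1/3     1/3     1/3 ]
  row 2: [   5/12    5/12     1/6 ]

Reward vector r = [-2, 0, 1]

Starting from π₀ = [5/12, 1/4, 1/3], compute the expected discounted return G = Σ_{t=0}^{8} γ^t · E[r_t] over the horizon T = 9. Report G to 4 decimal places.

t=0: π = [0.4167, 0.2500, 0.3333], E[r] = -0.5000, γ^t·E[r] = -0.500000, running G = -0.500000
t=1: π = [0.2917, 0.3264, 0.3819], E[r] = -0.2014, γ^t·E[r] = -0.161111, running G = -0.661111
t=2: π = [0.3166, 0.3409, 0.3426], E[r] = -0.2905, γ^t·E[r] = -0.185926, running G = -0.847037
t=3: π = [0.3091, 0.3355, 0.3554], E[r] = -0.2629, γ^t·E[r] = -0.134593, running G = -0.981630
t=4: π = [0.3114, 0.3372, 0.3514], E[r] = -0.2715, γ^t·E[r] = -0.111193, running G = -1.092823
t=5: π = [0.3107, 0.3367, 0.3526], E[r] = -0.2688, γ^t·E[r] = -0.088079, running G = -1.180902
t=6: π = [0.3109, 0.3368, 0.3522], E[r] = -0.2696, γ^t·E[r] = -0.070681, running G = -1.251583
t=7: π = [0.3109, 0.3368, 0.3524], E[r] = -0.2694, γ^t·E[r] = -0.056491, running G = -1.308074
t=8: π = [0.3109, 0.3368, 0.3523], E[r] = -0.2694, γ^t·E[r] = -0.045206, running G = -1.353280

G = -1.3533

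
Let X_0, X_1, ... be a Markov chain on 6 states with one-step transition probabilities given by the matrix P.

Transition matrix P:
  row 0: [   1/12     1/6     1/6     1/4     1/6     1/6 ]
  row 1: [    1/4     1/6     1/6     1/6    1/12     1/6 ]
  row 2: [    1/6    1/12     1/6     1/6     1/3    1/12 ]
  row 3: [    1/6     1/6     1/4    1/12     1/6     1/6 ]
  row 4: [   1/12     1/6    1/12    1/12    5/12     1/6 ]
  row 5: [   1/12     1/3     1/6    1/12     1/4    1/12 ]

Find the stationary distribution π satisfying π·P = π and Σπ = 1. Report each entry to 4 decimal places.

π = [0.1371, 0.1772, 0.1567, 0.1340, 0.2531, 0.1418]

Balance equations π_j = Σ_i π_i·P[i][j]:
  π_0 = 1/12·π_0 + 1/4·π_1 + 1/6·π_2 + 1/6·π_3 + 1/12·π_4 + 1/12·π_5
  π_1 = 1/6·π_0 + 1/6·π_1 + 1/12·π_2 + 1/6·π_3 + 1/6·π_4 + 1/3·π_5
  π_2 = 1/6·π_0 + 1/6·π_1 + 1/6·π_2 + 1/4·π_3 + 1/12·π_4 + 1/6·π_5
  π_3 = 1/4·π_0 + 1/6·π_1 + 1/6·π_2 + 1/12·π_3 + 1/12·π_4 + 1/12·π_5
  π_4 = 1/6·π_0 + 1/12·π_1 + 1/3·π_2 + 1/6·π_3 + 5/12·π_4 + 1/4·π_5
  normalize: π_0 + π_1 + π_2 + π_3 + π_4 + π_5 = 1
Solving the linear system gives exactly π = [194/1415, 953/5377, 4214/26885, 3603/26885, 1361/5377, 3812/26885].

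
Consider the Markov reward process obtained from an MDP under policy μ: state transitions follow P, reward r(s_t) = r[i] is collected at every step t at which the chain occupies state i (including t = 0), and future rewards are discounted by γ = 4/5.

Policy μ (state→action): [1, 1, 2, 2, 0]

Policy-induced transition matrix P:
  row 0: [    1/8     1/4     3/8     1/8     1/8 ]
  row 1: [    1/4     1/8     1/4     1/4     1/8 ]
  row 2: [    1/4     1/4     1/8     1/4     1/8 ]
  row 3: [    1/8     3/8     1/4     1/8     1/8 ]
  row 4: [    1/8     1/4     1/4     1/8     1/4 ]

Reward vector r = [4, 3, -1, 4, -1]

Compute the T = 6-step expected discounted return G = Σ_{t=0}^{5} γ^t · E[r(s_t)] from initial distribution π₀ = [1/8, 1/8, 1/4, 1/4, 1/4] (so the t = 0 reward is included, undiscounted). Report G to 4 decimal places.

G = 6.2529

t=0: π = [0.1250, 0.1250, 0.2500, 0.2500, 0.2500], E[r] = 1.3750, γ^t·E[r] = 1.375000, running G = 1.375000
t=1: π = [0.1719, 0.2656, 0.2344, 0.1719, 0.1563], E[r] = 1.7813, γ^t·E[r] = 1.425000, running G = 2.800000
t=2: π = [0.1875, 0.2383, 0.2422, 0.1875, 0.1445], E[r] = 1.8281, γ^t·E[r] = 1.170000, running G = 3.970000
t=3: π = [0.1851, 0.2437, 0.2432, 0.1851, 0.1431], E[r] = 1.8252, γ^t·E[r] = 0.934500, running G = 4.904500
t=4: π = [0.1859, 0.2427, 0.2427, 0.1859, 0.1429], E[r] = 1.8292, γ^t·E[r] = 0.749250, running G = 5.653750
t=5: π = [0.1857, 0.2429, 0.2429, 0.1857, 0.1429], E[r] = 1.8284, γ^t·E[r] = 0.599115, running G = 6.252865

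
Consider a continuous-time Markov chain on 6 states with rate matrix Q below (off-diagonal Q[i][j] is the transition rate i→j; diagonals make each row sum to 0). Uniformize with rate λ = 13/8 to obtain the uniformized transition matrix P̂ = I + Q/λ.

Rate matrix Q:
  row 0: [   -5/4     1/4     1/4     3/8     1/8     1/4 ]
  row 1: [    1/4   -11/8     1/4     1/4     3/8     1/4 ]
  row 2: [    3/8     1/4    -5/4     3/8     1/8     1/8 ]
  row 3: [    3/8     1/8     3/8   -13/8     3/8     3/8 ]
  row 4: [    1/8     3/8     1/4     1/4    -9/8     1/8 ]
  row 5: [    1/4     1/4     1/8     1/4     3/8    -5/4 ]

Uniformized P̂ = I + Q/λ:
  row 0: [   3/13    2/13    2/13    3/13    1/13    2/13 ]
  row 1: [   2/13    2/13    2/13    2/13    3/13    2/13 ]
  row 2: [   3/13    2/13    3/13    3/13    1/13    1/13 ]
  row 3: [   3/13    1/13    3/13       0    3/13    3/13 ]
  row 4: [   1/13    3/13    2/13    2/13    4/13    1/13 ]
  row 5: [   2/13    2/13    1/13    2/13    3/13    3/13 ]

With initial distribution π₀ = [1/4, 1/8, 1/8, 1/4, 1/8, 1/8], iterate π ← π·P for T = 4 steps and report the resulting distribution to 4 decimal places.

π = [0.1776, 0.1567, 0.1671, 0.1565, 0.1924, 0.1497]

t=0: π = [0.2500, 0.1250, 0.1250, 0.2500, 0.1250, 0.1250]
t=1: π = [0.1923, 0.1442, 0.1731, 0.1442, 0.1827, 0.1635]
t=2: π = [0.1790, 0.1568, 0.1657, 0.1598, 0.1886, 0.1501]
t=3: π = [0.1781, 0.1561, 0.1673, 0.1558, 0.1923, 0.1504]
t=4: π = [0.1776, 0.1567, 0.1671, 0.1565, 0.1924, 0.1497]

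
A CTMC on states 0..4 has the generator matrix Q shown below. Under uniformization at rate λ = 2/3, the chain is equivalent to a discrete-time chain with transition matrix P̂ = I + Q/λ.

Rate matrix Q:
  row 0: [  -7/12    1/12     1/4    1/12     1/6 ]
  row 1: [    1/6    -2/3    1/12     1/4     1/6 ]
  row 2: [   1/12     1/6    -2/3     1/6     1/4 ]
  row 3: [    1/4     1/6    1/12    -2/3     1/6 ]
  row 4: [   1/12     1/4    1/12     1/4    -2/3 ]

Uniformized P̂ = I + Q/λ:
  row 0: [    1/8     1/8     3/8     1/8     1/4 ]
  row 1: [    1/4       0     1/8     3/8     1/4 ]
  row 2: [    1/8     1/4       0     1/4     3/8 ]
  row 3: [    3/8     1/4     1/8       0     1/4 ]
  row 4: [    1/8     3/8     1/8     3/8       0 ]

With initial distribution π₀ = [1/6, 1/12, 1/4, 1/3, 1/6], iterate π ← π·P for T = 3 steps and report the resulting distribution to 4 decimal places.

π = [0.2087, 0.2023, 0.1541, 0.2163, 0.2186]

t=0: π = [0.1667, 0.0833, 0.2500, 0.3333, 0.1667]
t=1: π = [0.2188, 0.2292, 0.1354, 0.1771, 0.2396]
t=2: π = [0.1979, 0.1953, 0.1628, 0.2370, 0.2070]
t=3: π = [0.2087, 0.2023, 0.1541, 0.2163, 0.2186]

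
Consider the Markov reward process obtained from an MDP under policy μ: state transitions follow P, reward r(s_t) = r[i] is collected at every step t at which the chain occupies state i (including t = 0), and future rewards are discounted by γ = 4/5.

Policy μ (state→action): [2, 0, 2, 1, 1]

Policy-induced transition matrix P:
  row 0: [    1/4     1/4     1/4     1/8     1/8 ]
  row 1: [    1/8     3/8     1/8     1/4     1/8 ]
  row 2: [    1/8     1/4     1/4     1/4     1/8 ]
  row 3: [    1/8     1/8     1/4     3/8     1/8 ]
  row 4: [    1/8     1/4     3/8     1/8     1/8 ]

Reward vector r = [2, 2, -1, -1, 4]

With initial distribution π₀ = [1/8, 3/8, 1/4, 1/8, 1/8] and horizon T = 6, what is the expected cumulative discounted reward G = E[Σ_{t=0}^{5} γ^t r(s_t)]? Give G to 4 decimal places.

t=0: π = [0.1250, 0.3750, 0.2500, 0.1250, 0.1250], E[r] = 1.1250, γ^t·E[r] = 1.125000, running G = 1.125000
t=1: π = [0.1406, 0.2813, 0.2188, 0.2344, 0.1250], E[r] = 0.8906, γ^t·E[r] = 0.712500, running G = 1.837500
t=2: π = [0.1426, 0.2559, 0.2305, 0.2461, 0.1250], E[r] = 0.8203, γ^t·E[r] = 0.525000, running G = 2.362500
t=3: π = [0.1428, 0.2512, 0.2336, 0.2473, 0.1250], E[r] = 0.8071, γ^t·E[r] = 0.413250, running G = 2.775750
t=4: π = [0.1429, 0.2505, 0.2342, 0.2474, 0.1250], E[r] = 0.8050, γ^t·E[r] = 0.329738, running G = 3.105488
t=5: π = [0.1429, 0.2504, 0.2343, 0.2474, 0.1250], E[r] = 0.8047, γ^t·E[r] = 0.263689, running G = 3.369176

G = 3.3692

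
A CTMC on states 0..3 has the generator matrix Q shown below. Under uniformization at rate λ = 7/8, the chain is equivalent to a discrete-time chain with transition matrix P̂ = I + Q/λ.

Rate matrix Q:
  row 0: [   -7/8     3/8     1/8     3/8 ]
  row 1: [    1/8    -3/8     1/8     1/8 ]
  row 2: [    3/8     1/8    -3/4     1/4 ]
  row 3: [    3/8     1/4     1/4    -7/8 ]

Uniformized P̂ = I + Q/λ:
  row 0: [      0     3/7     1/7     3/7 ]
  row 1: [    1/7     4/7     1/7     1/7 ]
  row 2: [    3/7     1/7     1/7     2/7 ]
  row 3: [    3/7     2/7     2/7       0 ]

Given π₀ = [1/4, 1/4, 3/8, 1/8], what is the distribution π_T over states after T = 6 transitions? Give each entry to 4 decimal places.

t=0: π = [0.2500, 0.2500, 0.3750, 0.1250]
t=1: π = [0.2500, 0.3393, 0.1607, 0.2500]
t=2: π = [0.2245, 0.3954, 0.1786, 0.2015]
t=3: π = [0.2194, 0.4052, 0.1716, 0.2037]
t=4: π = [0.2188, 0.4083, 0.1720, 0.2010]
t=5: π = [0.2182, 0.4091, 0.1716, 0.2012]
t=6: π = [0.2182, 0.4092, 0.1716, 0.2010]

π = [0.2182, 0.4092, 0.1716, 0.2010]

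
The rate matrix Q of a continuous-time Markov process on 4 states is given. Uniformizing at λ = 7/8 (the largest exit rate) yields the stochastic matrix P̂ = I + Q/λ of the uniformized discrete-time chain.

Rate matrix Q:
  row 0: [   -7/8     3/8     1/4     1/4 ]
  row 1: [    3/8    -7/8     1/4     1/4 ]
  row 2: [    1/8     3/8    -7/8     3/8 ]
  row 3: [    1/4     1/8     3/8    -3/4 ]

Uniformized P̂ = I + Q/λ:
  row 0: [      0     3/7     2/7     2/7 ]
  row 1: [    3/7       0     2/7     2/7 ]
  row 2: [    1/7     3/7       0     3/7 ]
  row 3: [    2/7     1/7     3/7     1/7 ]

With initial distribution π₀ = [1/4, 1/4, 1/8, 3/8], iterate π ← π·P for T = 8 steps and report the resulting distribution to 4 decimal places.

π = [0.2208, 0.2440, 0.2535, 0.2817]

t=0: π = [0.2500, 0.2500, 0.1250, 0.3750]
t=1: π = [0.2321, 0.2143, 0.3036, 0.2500]
t=2: π = [0.2066, 0.2653, 0.2347, 0.2934]
t=3: π = [0.2310, 0.2310, 0.2606, 0.2773]
t=4: π = [0.2155, 0.2503, 0.2509, 0.2833]
t=5: π = [0.2241, 0.2403, 0.2545, 0.2811]
t=6: π = [0.2197, 0.2453, 0.2532, 0.2819]
t=7: π = [0.2218, 0.2429, 0.2537, 0.2816]
t=8: π = [0.2208, 0.2440, 0.2535, 0.2817]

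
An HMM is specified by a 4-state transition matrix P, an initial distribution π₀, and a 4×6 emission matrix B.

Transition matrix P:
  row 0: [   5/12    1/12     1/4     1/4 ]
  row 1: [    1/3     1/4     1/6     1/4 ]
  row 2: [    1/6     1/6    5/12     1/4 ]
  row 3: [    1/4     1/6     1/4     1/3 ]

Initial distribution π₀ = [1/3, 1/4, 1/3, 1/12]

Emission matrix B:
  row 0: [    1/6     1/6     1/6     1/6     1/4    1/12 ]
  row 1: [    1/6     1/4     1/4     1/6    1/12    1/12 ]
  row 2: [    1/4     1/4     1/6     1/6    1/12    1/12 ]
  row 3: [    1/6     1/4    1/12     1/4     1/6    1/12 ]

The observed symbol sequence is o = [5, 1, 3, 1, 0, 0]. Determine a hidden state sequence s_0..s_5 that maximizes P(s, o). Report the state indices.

t=0: δ = [2.778e-02, 2.083e-02, 2.778e-02, 6.944e-03]  (obs o_0=5)
t=1: δ = [1.929e-03, 1.302e-03, 2.894e-03, 1.736e-03]  ψ = [0, 1, 2, 0]  (obs o_1=1)
t=2: δ = [1.340e-04, 8.038e-05, 2.009e-04, 1.808e-04]  ψ = [0, 2, 2, 2]  (obs o_2=3)
t=3: δ = [9.303e-06, 8.372e-06, 2.093e-05, 1.507e-05]  ψ = [0, 2, 2, 3]  (obs o_3=1)
t=4: δ = [6.460e-07, 5.814e-07, 2.180e-06, 8.721e-07]  ψ = [0, 2, 2, 2]  (obs o_4=0)
t=5: δ = [6.056e-08, 6.056e-08, 2.271e-07, 9.085e-08]  ψ = [2, 2, 2, 2]  (obs o_5=0)
backtrack: best end state = 2; path = [2, 2, 2, 2, 2, 2]

path = [2, 2, 2, 2, 2, 2]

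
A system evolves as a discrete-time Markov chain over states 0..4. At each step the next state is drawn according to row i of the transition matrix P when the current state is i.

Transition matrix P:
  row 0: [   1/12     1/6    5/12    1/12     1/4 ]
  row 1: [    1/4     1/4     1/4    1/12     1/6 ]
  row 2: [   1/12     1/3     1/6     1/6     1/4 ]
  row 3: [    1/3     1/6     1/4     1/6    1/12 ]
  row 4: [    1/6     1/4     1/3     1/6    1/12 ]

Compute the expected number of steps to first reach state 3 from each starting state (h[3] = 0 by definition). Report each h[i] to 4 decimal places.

h = [8.0918, 8.2347, 7.5714, 0.0000, 7.5612]

First-step conditioning: h[3] = 0; for i ≠ 3, h[i] = 1 + Σ_k P[i][k]·h[k].
  h[0] = 1 + 1/12·h[0] + 1/6·h[1] + 5/12·h[2] + 1/4·h[4]
  h[1] = 1 + 1/4·h[0] + 1/4·h[1] + 1/4·h[2] + 1/6·h[4]
  h[2] = 1 + 1/12·h[0] + 1/3·h[1] + 1/6·h[2] + 1/4·h[4]
  h[4] = 1 + 1/6·h[0] + 1/4·h[1] + 1/3·h[2] + 1/12·h[4]
Solving the 4×4 linear system over states ≠ 3 gives exactly h = [793/98, 807/98, 53/7, 0, 741/98] (h[3] = 0 is the target).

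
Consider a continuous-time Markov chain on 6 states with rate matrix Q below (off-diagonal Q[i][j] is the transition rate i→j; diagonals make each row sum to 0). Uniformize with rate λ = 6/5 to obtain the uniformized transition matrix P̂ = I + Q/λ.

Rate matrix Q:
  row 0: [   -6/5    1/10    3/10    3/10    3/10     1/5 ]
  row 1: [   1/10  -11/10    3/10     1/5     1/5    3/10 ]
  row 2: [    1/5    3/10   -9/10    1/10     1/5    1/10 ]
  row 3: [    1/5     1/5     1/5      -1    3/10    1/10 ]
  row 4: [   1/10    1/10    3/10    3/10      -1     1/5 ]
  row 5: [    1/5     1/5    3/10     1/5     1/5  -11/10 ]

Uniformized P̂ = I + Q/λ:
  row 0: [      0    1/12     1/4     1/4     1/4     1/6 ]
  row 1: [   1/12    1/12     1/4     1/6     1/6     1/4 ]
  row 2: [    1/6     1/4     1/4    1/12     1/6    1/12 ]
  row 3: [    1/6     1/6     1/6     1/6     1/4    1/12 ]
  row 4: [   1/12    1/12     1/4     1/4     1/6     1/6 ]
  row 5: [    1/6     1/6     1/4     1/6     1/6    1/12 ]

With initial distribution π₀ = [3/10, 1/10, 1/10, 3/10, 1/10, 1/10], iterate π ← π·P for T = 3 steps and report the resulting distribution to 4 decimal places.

t=0: π = [0.3000, 0.1000, 0.1000, 0.3000, 0.1000, 0.1000]
t=1: π = [0.1000, 0.1333, 0.2250, 0.1917, 0.2167, 0.1333]
t=2: π = [0.1208, 0.1479, 0.2340, 0.1743, 0.1910, 0.1319]
t=3: π = [0.1183, 0.1479, 0.2355, 0.1731, 0.1913, 0.1340]

π = [0.1183, 0.1479, 0.2355, 0.1731, 0.1913, 0.1340]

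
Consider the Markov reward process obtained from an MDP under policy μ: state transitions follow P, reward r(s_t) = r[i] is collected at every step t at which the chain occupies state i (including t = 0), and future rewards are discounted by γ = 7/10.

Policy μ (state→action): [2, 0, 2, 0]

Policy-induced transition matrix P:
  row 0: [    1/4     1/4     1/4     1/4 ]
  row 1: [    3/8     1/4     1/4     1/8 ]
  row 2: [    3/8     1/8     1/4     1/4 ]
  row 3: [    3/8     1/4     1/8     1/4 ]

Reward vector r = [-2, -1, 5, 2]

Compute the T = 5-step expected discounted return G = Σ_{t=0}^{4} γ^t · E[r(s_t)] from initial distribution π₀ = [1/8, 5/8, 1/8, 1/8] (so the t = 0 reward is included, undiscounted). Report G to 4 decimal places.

G = 1.1275

t=0: π = [0.1250, 0.6250, 0.1250, 0.1250], E[r] = 0.0000, γ^t·E[r] = 0.000000, running G = 0.000000
t=1: π = [0.3594, 0.2344, 0.2344, 0.1719], E[r] = 0.5625, γ^t·E[r] = 0.393750, running G = 0.393750
t=2: π = [0.3301, 0.2207, 0.2285, 0.2207], E[r] = 0.7031, γ^t·E[r] = 0.344531, running G = 0.738281
t=3: π = [0.3337, 0.2214, 0.2224, 0.2224], E[r] = 0.6680, γ^t·E[r] = 0.229113, running G = 0.967395
t=4: π = [0.3333, 0.2222, 0.2222, 0.2223], E[r] = 0.6669, γ^t·E[r] = 0.160116, running G = 1.127510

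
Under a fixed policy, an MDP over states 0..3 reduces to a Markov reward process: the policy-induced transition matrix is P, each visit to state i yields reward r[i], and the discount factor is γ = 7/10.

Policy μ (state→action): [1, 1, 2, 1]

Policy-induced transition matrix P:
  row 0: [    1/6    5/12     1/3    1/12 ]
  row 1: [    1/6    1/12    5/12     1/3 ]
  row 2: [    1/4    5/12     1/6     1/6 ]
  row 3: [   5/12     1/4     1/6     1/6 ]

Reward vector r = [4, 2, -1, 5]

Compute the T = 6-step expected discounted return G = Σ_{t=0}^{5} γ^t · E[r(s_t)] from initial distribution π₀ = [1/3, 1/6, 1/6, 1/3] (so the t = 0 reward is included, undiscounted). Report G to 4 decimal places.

G = 7.4782

t=0: π = [0.3333, 0.1667, 0.1667, 0.3333], E[r] = 3.1667, γ^t·E[r] = 3.166667, running G = 3.166667
t=1: π = [0.2639, 0.3056, 0.2639, 0.1667], E[r] = 2.2361, γ^t·E[r] = 1.565278, running G = 4.731944
t=2: π = [0.2303, 0.2870, 0.2870, 0.1956], E[r] = 2.1863, γ^t·E[r] = 1.071308, running G = 5.803252
t=3: π = [0.2395, 0.2884, 0.2768, 0.1953], E[r] = 2.2345, γ^t·E[r] = 0.766424, running G = 6.569676
t=4: π = [0.2386, 0.2880, 0.2787, 0.1948], E[r] = 2.2254, γ^t·E[r] = 0.534322, running G = 7.103998
t=5: π = [0.2386, 0.2882, 0.2784, 0.1948], E[r] = 2.2262, γ^t·E[r] = 0.374166, running G = 7.478163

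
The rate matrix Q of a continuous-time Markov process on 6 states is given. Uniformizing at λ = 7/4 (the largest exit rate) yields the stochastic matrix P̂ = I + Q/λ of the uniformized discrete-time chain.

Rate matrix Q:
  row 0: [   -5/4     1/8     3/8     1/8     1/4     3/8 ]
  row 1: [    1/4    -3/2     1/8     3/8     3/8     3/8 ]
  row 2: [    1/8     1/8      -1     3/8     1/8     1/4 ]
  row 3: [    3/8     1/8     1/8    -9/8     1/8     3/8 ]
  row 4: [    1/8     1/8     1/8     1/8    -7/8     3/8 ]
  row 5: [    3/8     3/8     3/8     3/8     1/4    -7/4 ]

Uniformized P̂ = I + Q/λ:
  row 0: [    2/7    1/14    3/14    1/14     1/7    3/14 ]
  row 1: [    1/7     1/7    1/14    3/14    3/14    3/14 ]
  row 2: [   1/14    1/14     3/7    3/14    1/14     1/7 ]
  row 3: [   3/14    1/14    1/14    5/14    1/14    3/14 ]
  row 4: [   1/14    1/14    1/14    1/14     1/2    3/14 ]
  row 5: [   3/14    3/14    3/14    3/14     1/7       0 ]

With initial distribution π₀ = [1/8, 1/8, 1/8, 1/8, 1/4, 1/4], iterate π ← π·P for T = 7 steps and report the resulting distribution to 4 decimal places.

t=0: π = [0.1250, 0.1250, 0.1250, 0.1250, 0.2500, 0.2500]
t=1: π = [0.1607, 0.1161, 0.1696, 0.1786, 0.2232, 0.1518]
t=2: π = [0.1614, 0.1014, 0.1767, 0.1849, 0.2060, 0.1696]
t=3: π = [0.1639, 0.1029, 0.1818, 0.1882, 0.1978, 0.1653]
t=4: π = [0.1644, 0.1024, 0.1834, 0.1895, 0.1944, 0.1659]
t=5: π = [0.1647, 0.1024, 0.1841, 0.1901, 0.1930, 0.1656]
t=6: π = [0.1649, 0.1024, 0.1844, 0.1903, 0.1924, 0.1656]
t=7: π = [0.1649, 0.1024, 0.1845, 0.1904, 0.1921, 0.1656]

π = [0.1649, 0.1024, 0.1845, 0.1904, 0.1921, 0.1656]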